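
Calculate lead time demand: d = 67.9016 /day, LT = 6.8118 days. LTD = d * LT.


LTD = 67.9016 * 6.8118 = 462.5321

462.5321 units


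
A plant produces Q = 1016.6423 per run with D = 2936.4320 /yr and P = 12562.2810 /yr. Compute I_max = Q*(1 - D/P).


D/P = 0.2337
1 - D/P = 0.7663
I_max = 1016.6423 * 0.7663 = 779.0023

779.0023 units


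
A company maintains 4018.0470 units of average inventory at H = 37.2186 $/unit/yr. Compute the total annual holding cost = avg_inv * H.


Cost = 4018.0470 * 37.2186 = 149546.0841

149546.0841 $/yr


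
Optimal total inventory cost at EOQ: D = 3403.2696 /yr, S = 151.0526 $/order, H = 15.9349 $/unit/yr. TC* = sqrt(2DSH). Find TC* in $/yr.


2*D*S*H = 16383394.8222
TC* = sqrt(16383394.8222) = 4047.6406

4047.6406 $/yr


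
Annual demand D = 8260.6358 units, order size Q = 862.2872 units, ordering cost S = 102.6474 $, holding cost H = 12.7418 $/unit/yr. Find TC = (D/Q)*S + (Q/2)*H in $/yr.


Ordering cost = D*S/Q = 983.3531
Holding cost = Q*H/2 = 5493.5455
TC = 983.3531 + 5493.5455 = 6476.8986

6476.8986 $/yr


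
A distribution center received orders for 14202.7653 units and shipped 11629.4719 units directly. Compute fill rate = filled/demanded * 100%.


FR = 11629.4719 / 14202.7653 * 100 = 81.8817

81.8817%


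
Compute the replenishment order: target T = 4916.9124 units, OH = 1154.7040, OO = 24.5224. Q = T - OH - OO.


Inventory position = OH + OO = 1154.7040 + 24.5224 = 1179.2264
Q = 4916.9124 - 1179.2264 = 3737.6860

3737.6860 units


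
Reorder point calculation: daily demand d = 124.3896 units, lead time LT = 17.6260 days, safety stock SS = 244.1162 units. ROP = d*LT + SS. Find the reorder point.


d*LT = 124.3896 * 17.6260 = 2192.4911
ROP = 2192.4911 + 244.1162 = 2436.6073

2436.6073 units


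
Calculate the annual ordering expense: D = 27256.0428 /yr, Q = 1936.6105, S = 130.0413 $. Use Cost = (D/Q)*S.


Number of orders = D/Q = 14.0741
Cost = 14.0741 * 130.0413 = 1830.2138

1830.2138 $/yr


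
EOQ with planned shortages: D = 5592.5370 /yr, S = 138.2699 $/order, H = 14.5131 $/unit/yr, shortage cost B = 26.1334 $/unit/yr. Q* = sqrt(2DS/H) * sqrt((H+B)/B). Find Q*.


sqrt(2DS/H) = 326.4398
sqrt((H+B)/B) = 1.2471
Q* = 326.4398 * 1.2471 = 407.1147

407.1147 units


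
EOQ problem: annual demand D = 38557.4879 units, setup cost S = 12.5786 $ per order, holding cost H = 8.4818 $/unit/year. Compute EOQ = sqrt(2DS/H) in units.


2*D*S = 2 * 38557.4879 * 12.5786 = 969998.4346
2*D*S/H = 114362.3328
EOQ = sqrt(114362.3328) = 338.1750

338.1750 units


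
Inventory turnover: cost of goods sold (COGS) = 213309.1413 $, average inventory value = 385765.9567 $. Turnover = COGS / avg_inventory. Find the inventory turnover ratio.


Turnover = 213309.1413 / 385765.9567 = 0.5529

0.5529


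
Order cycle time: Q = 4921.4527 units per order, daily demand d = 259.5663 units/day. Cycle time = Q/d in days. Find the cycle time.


Cycle = 4921.4527 / 259.5663 = 18.9603

18.9603 days


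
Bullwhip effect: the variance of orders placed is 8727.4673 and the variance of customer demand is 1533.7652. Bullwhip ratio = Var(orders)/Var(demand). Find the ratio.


BW = 8727.4673 / 1533.7652 = 5.6902

5.6902


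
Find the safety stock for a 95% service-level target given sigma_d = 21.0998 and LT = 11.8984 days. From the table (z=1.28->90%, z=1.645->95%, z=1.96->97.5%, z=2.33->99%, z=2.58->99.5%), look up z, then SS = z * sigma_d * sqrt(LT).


From the table, SL = 95% corresponds to z = 1.645
sqrt(LT) = sqrt(11.8984) = 3.4494
SS = 1.645 * 21.0998 * 3.4494 = 119.7260

119.7260 units


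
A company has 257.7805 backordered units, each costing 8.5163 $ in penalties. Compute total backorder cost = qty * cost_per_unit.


Total = 257.7805 * 8.5163 = 2195.3361

2195.3361 $


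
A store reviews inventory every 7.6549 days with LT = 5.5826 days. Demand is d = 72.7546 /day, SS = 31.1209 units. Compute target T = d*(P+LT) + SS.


P + LT = 13.2375
d*(P+LT) = 72.7546 * 13.2375 = 963.0890
T = 963.0890 + 31.1209 = 994.2099

994.2099 units


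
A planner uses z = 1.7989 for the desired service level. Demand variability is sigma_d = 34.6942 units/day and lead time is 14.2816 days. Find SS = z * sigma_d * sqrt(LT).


sqrt(LT) = sqrt(14.2816) = 3.7791
SS = 1.7989 * 34.6942 * 3.7791 = 235.8589

235.8589 units


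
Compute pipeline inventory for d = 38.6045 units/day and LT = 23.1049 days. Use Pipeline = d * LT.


Pipeline = 38.6045 * 23.1049 = 891.9531

891.9531 units


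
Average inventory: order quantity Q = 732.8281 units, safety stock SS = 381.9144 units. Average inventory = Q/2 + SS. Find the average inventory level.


Q/2 = 366.4140
Avg = 366.4140 + 381.9144 = 748.3284

748.3284 units


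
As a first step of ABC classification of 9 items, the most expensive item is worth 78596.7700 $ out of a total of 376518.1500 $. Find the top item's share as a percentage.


Top item = 78596.7700
Total = 376518.1500
Percentage = 78596.7700 / 376518.1500 * 100 = 20.8746

20.8746%


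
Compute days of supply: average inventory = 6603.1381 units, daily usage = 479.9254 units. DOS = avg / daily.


DOS = 6603.1381 / 479.9254 = 13.7587

13.7587 days


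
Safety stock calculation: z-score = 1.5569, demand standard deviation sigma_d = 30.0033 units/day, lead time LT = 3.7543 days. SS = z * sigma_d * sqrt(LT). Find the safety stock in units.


sqrt(LT) = sqrt(3.7543) = 1.9376
SS = 1.5569 * 30.0033 * 1.9376 = 90.5095

90.5095 units


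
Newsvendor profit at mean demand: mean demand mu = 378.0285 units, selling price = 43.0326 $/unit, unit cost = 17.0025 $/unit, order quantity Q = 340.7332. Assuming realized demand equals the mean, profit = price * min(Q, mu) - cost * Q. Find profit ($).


Sales at mu = min(340.7332, 378.0285) = 340.7332
Revenue = 43.0326 * 340.7332 = 14662.6355
Total cost = 17.0025 * 340.7332 = 5793.3162
Profit = 14662.6355 - 5793.3162 = 8869.3193

8869.3193 $


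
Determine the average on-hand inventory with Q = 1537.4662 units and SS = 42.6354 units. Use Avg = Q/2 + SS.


Q/2 = 768.7331
Avg = 768.7331 + 42.6354 = 811.3685

811.3685 units


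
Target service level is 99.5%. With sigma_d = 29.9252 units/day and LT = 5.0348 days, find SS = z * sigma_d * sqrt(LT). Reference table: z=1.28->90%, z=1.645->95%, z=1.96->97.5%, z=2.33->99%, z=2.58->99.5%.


From the table, SL = 99.5% corresponds to z = 2.58
sqrt(LT) = sqrt(5.0348) = 2.2438
SS = 2.58 * 29.9252 * 2.2438 = 173.2399

173.2399 units


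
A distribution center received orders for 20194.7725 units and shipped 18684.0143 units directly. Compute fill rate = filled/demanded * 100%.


FR = 18684.0143 / 20194.7725 * 100 = 92.5191

92.5191%


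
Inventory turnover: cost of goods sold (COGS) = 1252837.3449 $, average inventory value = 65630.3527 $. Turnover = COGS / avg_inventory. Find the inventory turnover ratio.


Turnover = 1252837.3449 / 65630.3527 = 19.0893

19.0893


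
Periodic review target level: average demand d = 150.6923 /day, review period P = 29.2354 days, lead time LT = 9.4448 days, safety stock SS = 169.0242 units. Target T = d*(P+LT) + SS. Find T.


P + LT = 38.6802
d*(P+LT) = 150.6923 * 38.6802 = 5828.8083
T = 5828.8083 + 169.0242 = 5997.8325

5997.8325 units


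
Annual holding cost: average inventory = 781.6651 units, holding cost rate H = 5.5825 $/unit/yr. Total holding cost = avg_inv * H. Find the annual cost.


Cost = 781.6651 * 5.5825 = 4363.6454

4363.6454 $/yr


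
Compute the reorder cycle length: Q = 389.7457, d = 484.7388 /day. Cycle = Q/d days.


Cycle = 389.7457 / 484.7388 = 0.8040

0.8040 days


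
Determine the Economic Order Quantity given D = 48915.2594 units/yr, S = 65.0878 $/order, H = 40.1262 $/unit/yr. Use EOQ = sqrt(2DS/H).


2*D*S = 2 * 48915.2594 * 65.0878 = 6367573.2416
2*D*S/H = 158688.6683
EOQ = sqrt(158688.6683) = 398.3575

398.3575 units


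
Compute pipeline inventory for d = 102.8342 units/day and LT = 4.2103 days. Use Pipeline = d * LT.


Pipeline = 102.8342 * 4.2103 = 432.9628

432.9628 units


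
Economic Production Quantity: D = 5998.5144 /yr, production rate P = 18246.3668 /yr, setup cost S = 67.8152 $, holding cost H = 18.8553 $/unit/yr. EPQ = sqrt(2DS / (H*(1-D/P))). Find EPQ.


1 - D/P = 1 - 0.3288 = 0.6712
H*(1-D/P) = 12.6566
2DS = 813580.9075
EPQ = sqrt(64281.1679) = 253.5373

253.5373 units


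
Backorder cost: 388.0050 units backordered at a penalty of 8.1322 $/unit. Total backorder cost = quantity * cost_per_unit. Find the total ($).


Total = 388.0050 * 8.1322 = 3155.3343

3155.3343 $


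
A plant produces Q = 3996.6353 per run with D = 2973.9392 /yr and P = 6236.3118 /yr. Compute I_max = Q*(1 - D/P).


D/P = 0.4769
1 - D/P = 0.5231
I_max = 3996.6353 * 0.5231 = 2090.7411

2090.7411 units


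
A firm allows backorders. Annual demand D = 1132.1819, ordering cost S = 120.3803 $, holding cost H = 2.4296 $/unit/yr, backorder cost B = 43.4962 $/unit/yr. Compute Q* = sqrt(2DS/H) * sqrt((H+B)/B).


sqrt(2DS/H) = 334.9527
sqrt((H+B)/B) = 1.0275
Q* = 334.9527 * 1.0275 = 344.1804

344.1804 units


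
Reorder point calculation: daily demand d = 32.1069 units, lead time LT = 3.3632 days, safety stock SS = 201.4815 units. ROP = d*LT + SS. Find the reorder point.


d*LT = 32.1069 * 3.3632 = 107.9819
ROP = 107.9819 + 201.4815 = 309.4634

309.4634 units


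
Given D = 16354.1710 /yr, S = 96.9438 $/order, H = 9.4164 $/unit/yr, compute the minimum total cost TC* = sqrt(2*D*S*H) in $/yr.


2*D*S*H = 29858189.3565
TC* = sqrt(29858189.3565) = 5464.2648

5464.2648 $/yr


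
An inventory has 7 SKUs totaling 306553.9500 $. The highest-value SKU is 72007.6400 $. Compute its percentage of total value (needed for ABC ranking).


Top item = 72007.6400
Total = 306553.9500
Percentage = 72007.6400 / 306553.9500 * 100 = 23.4894

23.4894%


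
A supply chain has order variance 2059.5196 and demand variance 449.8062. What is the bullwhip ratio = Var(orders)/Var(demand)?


BW = 2059.5196 / 449.8062 = 4.5787

4.5787


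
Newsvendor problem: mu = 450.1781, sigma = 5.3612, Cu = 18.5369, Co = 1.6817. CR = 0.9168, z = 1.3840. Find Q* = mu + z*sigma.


CR = Cu/(Cu+Co) = 18.5369/(18.5369+1.6817) = 0.9168
z = 1.3840
Q* = 450.1781 + 1.3840 * 5.3612 = 457.5980

457.5980 units


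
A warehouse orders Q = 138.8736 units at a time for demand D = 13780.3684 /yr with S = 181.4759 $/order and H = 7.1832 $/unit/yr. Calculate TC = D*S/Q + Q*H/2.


Ordering cost = D*S/Q = 18007.7766
Holding cost = Q*H/2 = 498.7784
TC = 18007.7766 + 498.7784 = 18506.5550

18506.5550 $/yr


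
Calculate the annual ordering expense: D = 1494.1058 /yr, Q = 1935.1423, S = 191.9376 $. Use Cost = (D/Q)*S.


Number of orders = D/Q = 0.7721
Cost = 0.7721 * 191.9376 = 148.1933

148.1933 $/yr


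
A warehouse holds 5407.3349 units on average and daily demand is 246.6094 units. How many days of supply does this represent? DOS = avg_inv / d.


DOS = 5407.3349 / 246.6094 = 21.9267

21.9267 days


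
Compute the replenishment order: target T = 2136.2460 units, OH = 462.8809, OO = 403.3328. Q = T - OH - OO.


Inventory position = OH + OO = 462.8809 + 403.3328 = 866.2137
Q = 2136.2460 - 866.2137 = 1270.0323

1270.0323 units


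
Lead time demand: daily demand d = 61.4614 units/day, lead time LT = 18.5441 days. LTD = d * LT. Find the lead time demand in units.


LTD = 61.4614 * 18.5441 = 1139.7463

1139.7463 units


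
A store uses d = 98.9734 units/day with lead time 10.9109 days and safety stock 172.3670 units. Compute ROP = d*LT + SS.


d*LT = 98.9734 * 10.9109 = 1079.8889
ROP = 1079.8889 + 172.3670 = 1252.2559

1252.2559 units


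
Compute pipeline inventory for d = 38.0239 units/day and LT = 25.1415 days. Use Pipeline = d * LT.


Pipeline = 38.0239 * 25.1415 = 955.9779

955.9779 units


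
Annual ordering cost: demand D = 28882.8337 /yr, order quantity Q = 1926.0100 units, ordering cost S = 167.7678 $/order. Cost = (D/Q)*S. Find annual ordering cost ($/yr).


Number of orders = D/Q = 14.9962
Cost = 14.9962 * 167.7678 = 2515.8797

2515.8797 $/yr


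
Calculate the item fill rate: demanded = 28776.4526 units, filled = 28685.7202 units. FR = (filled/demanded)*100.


FR = 28685.7202 / 28776.4526 * 100 = 99.6847

99.6847%


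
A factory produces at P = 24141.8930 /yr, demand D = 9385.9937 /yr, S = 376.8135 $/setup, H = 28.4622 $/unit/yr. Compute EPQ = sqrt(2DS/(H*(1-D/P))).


1 - D/P = 1 - 0.3888 = 0.6112
H*(1-D/P) = 17.3965
2DS = 7073538.2741
EPQ = sqrt(406606.0906) = 637.6567

637.6567 units


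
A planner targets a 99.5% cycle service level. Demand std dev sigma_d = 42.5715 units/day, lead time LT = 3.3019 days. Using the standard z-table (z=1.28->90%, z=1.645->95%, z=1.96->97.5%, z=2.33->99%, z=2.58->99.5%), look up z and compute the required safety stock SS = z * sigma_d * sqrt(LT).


From the table, SL = 99.5% corresponds to z = 2.58
sqrt(LT) = sqrt(3.3019) = 1.8171
SS = 2.58 * 42.5715 * 1.8171 = 199.5817

199.5817 units


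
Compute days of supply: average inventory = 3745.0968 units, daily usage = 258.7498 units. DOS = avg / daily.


DOS = 3745.0968 / 258.7498 = 14.4738

14.4738 days


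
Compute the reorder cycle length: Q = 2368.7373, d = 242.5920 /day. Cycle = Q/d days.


Cycle = 2368.7373 / 242.5920 = 9.7643

9.7643 days


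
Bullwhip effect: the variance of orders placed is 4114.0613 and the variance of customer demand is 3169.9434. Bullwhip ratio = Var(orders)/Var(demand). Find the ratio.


BW = 4114.0613 / 3169.9434 = 1.2978

1.2978


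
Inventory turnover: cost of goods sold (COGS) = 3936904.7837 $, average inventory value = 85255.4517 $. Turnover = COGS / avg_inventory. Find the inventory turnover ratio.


Turnover = 3936904.7837 / 85255.4517 = 46.1777

46.1777


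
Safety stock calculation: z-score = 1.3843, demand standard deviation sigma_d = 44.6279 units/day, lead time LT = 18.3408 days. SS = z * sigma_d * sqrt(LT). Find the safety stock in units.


sqrt(LT) = sqrt(18.3408) = 4.2826
SS = 1.3843 * 44.6279 * 4.2826 = 264.5732

264.5732 units


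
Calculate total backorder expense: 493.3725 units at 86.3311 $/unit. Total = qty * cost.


Total = 493.3725 * 86.3311 = 42593.3906

42593.3906 $


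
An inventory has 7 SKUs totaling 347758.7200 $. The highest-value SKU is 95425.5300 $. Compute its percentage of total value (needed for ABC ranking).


Top item = 95425.5300
Total = 347758.7200
Percentage = 95425.5300 / 347758.7200 * 100 = 27.4402

27.4402%


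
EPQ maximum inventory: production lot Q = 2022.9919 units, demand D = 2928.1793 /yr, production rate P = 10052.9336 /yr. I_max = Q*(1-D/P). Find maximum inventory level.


D/P = 0.2913
1 - D/P = 0.7087
I_max = 2022.9919 * 0.7087 = 1433.7427

1433.7427 units


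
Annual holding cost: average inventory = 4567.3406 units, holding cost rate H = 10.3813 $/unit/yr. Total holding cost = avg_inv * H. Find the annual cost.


Cost = 4567.3406 * 10.3813 = 47414.9330

47414.9330 $/yr


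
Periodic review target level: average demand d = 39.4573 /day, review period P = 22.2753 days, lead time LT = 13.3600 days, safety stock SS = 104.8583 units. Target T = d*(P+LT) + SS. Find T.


P + LT = 35.6353
d*(P+LT) = 39.4573 * 35.6353 = 1406.0727
T = 1406.0727 + 104.8583 = 1510.9310

1510.9310 units


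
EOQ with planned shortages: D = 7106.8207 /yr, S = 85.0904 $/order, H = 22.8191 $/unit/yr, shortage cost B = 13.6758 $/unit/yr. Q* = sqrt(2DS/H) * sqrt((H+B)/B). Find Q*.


sqrt(2DS/H) = 230.2203
sqrt((H+B)/B) = 1.6336
Q* = 230.2203 * 1.6336 = 376.0828

376.0828 units


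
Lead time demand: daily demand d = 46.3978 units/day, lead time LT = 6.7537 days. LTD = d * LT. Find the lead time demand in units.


LTD = 46.3978 * 6.7537 = 313.3568

313.3568 units


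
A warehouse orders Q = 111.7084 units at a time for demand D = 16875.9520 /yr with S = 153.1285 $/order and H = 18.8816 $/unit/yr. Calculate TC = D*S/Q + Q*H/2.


Ordering cost = D*S/Q = 23133.3473
Holding cost = Q*H/2 = 1054.6167
TC = 23133.3473 + 1054.6167 = 24187.9640

24187.9640 $/yr


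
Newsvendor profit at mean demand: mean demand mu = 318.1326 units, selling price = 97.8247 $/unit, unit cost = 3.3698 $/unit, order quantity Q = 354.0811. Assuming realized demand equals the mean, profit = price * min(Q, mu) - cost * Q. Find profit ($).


Sales at mu = min(354.0811, 318.1326) = 318.1326
Revenue = 97.8247 * 318.1326 = 31121.2262
Total cost = 3.3698 * 354.0811 = 1193.1825
Profit = 31121.2262 - 1193.1825 = 29928.0437

29928.0437 $


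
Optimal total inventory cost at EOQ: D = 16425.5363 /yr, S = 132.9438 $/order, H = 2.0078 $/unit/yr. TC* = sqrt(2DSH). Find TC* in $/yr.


2*D*S*H = 8768758.1532
TC* = sqrt(8768758.1532) = 2961.2089

2961.2089 $/yr


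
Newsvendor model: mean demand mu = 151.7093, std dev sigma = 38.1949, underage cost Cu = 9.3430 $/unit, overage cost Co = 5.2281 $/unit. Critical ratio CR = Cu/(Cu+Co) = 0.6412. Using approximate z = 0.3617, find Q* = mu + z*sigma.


CR = Cu/(Cu+Co) = 9.3430/(9.3430+5.2281) = 0.6412
z = 0.3617
Q* = 151.7093 + 0.3617 * 38.1949 = 165.5244

165.5244 units


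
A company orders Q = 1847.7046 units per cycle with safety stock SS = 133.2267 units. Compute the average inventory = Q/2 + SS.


Q/2 = 923.8523
Avg = 923.8523 + 133.2267 = 1057.0790

1057.0790 units


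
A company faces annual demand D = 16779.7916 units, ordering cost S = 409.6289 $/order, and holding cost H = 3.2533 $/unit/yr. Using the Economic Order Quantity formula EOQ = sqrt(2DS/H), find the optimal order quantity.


2*D*S = 2 * 16779.7916 * 409.6289 = 13746975.1507
2*D*S/H = 4225547.9515
EOQ = sqrt(4225547.9515) = 2055.6138

2055.6138 units


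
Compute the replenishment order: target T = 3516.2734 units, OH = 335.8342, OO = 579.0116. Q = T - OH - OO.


Inventory position = OH + OO = 335.8342 + 579.0116 = 914.8458
Q = 3516.2734 - 914.8458 = 2601.4276

2601.4276 units


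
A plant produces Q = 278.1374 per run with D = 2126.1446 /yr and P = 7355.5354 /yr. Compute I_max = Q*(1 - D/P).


D/P = 0.2891
1 - D/P = 0.7109
I_max = 278.1374 * 0.7109 = 197.7408

197.7408 units


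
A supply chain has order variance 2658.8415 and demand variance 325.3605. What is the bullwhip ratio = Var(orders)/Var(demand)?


BW = 2658.8415 / 325.3605 = 8.1720

8.1720


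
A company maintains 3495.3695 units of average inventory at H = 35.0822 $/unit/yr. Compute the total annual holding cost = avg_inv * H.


Cost = 3495.3695 * 35.0822 = 122625.2519

122625.2519 $/yr


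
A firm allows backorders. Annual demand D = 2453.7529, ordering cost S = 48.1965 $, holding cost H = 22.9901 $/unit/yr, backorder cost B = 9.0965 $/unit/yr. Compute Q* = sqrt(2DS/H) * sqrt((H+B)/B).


sqrt(2DS/H) = 101.4303
sqrt((H+B)/B) = 1.8781
Q* = 101.4303 * 1.8781 = 190.4989

190.4989 units


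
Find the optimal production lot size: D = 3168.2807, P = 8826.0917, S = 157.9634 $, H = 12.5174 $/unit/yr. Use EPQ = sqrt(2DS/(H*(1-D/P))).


1 - D/P = 1 - 0.3590 = 0.6410
H*(1-D/P) = 8.0241
2DS = 1000944.7831
EPQ = sqrt(124742.9440) = 353.1897

353.1897 units


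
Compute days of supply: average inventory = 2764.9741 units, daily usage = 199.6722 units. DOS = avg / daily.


DOS = 2764.9741 / 199.6722 = 13.8476

13.8476 days


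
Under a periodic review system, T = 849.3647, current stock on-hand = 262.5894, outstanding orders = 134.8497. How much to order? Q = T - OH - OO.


Inventory position = OH + OO = 262.5894 + 134.8497 = 397.4391
Q = 849.3647 - 397.4391 = 451.9256

451.9256 units


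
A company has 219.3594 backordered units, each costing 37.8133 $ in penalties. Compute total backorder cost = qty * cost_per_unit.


Total = 219.3594 * 37.8133 = 8294.7028

8294.7028 $


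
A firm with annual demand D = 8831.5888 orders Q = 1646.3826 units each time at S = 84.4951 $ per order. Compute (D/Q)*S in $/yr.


Number of orders = D/Q = 5.3642
Cost = 5.3642 * 84.4951 = 453.2519

453.2519 $/yr


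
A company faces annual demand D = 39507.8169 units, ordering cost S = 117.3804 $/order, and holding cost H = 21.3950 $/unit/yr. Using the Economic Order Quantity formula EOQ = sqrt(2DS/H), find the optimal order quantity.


2*D*S = 2 * 39507.8169 * 117.3804 = 9274886.7017
2*D*S/H = 433507.2074
EOQ = sqrt(433507.2074) = 658.4126

658.4126 units


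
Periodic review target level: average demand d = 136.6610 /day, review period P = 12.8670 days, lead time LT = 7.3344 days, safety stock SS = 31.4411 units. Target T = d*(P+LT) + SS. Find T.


P + LT = 20.2014
d*(P+LT) = 136.6610 * 20.2014 = 2760.7435
T = 2760.7435 + 31.4411 = 2792.1846

2792.1846 units


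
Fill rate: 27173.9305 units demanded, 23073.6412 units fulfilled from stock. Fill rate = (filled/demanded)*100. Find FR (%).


FR = 23073.6412 / 27173.9305 * 100 = 84.9109

84.9109%


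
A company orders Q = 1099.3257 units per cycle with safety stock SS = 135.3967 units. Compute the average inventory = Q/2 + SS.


Q/2 = 549.6629
Avg = 549.6629 + 135.3967 = 685.0596

685.0596 units


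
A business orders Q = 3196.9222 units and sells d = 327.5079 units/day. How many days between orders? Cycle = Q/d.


Cycle = 3196.9222 / 327.5079 = 9.7614

9.7614 days


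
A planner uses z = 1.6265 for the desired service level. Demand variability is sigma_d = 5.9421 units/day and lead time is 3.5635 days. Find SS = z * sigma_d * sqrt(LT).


sqrt(LT) = sqrt(3.5635) = 1.8877
SS = 1.6265 * 5.9421 * 1.8877 = 18.2445

18.2445 units


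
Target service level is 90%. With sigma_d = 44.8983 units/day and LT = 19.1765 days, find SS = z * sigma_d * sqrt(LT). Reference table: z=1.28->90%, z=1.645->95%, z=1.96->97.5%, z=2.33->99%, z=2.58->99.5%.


From the table, SL = 90% corresponds to z = 1.28
sqrt(LT) = sqrt(19.1765) = 4.3791
SS = 1.28 * 44.8983 * 4.3791 = 251.6660

251.6660 units


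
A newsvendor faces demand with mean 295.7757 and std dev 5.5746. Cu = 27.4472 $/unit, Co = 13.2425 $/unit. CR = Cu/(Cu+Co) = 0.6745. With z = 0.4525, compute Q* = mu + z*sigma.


CR = Cu/(Cu+Co) = 27.4472/(27.4472+13.2425) = 0.6745
z = 0.4525
Q* = 295.7757 + 0.4525 * 5.5746 = 298.2982

298.2982 units


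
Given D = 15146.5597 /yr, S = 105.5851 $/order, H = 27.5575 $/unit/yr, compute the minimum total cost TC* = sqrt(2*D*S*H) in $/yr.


2*D*S*H = 88142719.9993
TC* = sqrt(88142719.9993) = 9388.4354

9388.4354 $/yr


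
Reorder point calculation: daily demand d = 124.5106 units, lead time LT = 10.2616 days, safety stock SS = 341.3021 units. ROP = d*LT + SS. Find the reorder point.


d*LT = 124.5106 * 10.2616 = 1277.6780
ROP = 1277.6780 + 341.3021 = 1618.9801

1618.9801 units


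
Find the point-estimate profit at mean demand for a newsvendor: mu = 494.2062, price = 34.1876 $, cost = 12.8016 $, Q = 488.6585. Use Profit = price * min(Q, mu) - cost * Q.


Sales at mu = min(488.6585, 494.2062) = 488.6585
Revenue = 34.1876 * 488.6585 = 16706.0613
Total cost = 12.8016 * 488.6585 = 6255.6107
Profit = 16706.0613 - 6255.6107 = 10450.4507

10450.4507 $


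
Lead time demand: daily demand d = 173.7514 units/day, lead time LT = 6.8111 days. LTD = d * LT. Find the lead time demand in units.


LTD = 173.7514 * 6.8111 = 1183.4382

1183.4382 units


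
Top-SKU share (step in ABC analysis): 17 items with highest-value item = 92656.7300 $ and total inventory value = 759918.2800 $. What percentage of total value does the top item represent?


Top item = 92656.7300
Total = 759918.2800
Percentage = 92656.7300 / 759918.2800 * 100 = 12.1930

12.1930%


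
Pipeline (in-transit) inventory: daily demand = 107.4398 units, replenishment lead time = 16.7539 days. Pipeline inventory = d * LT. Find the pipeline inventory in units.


Pipeline = 107.4398 * 16.7539 = 1800.0357

1800.0357 units


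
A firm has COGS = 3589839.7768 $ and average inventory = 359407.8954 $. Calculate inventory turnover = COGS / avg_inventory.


Turnover = 3589839.7768 / 359407.8954 = 9.9882

9.9882


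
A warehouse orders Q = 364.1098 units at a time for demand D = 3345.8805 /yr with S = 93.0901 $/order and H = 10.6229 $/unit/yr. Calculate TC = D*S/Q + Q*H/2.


Ordering cost = D*S/Q = 855.4242
Holding cost = Q*H/2 = 1933.9510
TC = 855.4242 + 1933.9510 = 2789.3752

2789.3752 $/yr


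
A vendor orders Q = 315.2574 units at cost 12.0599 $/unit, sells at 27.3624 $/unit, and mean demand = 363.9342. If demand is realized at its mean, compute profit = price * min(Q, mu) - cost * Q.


Sales at mu = min(315.2574, 363.9342) = 315.2574
Revenue = 27.3624 * 315.2574 = 8626.1991
Total cost = 12.0599 * 315.2574 = 3801.9727
Profit = 8626.1991 - 3801.9727 = 4824.2264

4824.2264 $


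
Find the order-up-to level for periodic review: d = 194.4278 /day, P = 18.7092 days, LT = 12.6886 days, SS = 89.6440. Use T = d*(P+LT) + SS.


P + LT = 31.3978
d*(P+LT) = 194.4278 * 31.3978 = 6104.6052
T = 6104.6052 + 89.6440 = 6194.2492

6194.2492 units


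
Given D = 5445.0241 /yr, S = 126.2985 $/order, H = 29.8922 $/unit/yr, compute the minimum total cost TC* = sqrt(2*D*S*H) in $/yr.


2*D*S*H = 41113634.8077
TC* = sqrt(41113634.8077) = 6411.9915

6411.9915 $/yr


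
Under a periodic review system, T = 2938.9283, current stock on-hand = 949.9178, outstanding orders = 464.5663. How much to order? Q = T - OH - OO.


Inventory position = OH + OO = 949.9178 + 464.5663 = 1414.4841
Q = 2938.9283 - 1414.4841 = 1524.4442

1524.4442 units


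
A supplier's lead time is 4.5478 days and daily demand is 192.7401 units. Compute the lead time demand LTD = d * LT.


LTD = 192.7401 * 4.5478 = 876.5434

876.5434 units


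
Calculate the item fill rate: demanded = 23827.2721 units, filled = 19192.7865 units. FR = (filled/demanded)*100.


FR = 19192.7865 / 23827.2721 * 100 = 80.5497

80.5497%


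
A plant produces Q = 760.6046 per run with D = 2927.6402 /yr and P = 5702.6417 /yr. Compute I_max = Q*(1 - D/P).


D/P = 0.5134
1 - D/P = 0.4866
I_max = 760.6046 * 0.4866 = 370.1230

370.1230 units


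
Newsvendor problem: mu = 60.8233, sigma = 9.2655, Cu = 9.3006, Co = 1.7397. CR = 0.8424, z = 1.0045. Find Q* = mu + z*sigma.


CR = Cu/(Cu+Co) = 9.3006/(9.3006+1.7397) = 0.8424
z = 1.0045
Q* = 60.8233 + 1.0045 * 9.2655 = 70.1305

70.1305 units


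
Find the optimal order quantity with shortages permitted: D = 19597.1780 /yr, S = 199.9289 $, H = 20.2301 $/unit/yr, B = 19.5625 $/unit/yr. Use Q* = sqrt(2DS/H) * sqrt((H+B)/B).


sqrt(2DS/H) = 622.3727
sqrt((H+B)/B) = 1.4262
Q* = 622.3727 * 1.4262 = 887.6454

887.6454 units


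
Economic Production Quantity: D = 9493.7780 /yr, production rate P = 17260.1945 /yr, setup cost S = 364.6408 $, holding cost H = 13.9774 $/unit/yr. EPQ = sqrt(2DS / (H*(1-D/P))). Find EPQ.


1 - D/P = 1 - 0.5500 = 0.4500
H*(1-D/P) = 6.2893
2DS = 6923637.6099
EPQ = sqrt(1100862.1565) = 1049.2198

1049.2198 units


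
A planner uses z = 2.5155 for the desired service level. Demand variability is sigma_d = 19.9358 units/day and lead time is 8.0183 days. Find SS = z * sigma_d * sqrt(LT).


sqrt(LT) = sqrt(8.0183) = 2.8317
SS = 2.5155 * 19.9358 * 2.8317 = 142.0035

142.0035 units


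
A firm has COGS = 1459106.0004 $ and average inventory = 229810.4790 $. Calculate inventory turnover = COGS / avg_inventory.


Turnover = 1459106.0004 / 229810.4790 = 6.3492

6.3492


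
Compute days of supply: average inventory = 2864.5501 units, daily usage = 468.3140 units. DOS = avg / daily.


DOS = 2864.5501 / 468.3140 = 6.1167

6.1167 days


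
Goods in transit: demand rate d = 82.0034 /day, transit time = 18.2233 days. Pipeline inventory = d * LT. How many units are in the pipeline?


Pipeline = 82.0034 * 18.2233 = 1494.3726

1494.3726 units


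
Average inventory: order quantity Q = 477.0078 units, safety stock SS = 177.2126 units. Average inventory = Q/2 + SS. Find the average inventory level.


Q/2 = 238.5039
Avg = 238.5039 + 177.2126 = 415.7165

415.7165 units


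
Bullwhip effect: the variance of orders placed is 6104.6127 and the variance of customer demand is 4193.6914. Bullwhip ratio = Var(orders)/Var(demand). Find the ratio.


BW = 6104.6127 / 4193.6914 = 1.4557

1.4557


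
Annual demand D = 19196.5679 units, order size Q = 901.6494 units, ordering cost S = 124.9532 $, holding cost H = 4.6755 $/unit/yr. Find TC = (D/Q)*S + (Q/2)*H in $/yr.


Ordering cost = D*S/Q = 2660.3163
Holding cost = Q*H/2 = 2107.8309
TC = 2660.3163 + 2107.8309 = 4768.1472

4768.1472 $/yr


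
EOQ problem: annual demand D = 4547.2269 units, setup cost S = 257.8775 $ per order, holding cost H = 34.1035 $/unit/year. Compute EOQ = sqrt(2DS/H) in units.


2*D*S = 2 * 4547.2269 * 257.8775 = 2345255.0098
2*D*S/H = 68768.7484
EOQ = sqrt(68768.7484) = 262.2380

262.2380 units


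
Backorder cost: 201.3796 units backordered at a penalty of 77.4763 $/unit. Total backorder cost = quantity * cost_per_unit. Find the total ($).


Total = 201.3796 * 77.4763 = 15602.1463

15602.1463 $


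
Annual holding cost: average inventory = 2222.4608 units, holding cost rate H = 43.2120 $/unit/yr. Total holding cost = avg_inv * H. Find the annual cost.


Cost = 2222.4608 * 43.2120 = 96036.9761

96036.9761 $/yr


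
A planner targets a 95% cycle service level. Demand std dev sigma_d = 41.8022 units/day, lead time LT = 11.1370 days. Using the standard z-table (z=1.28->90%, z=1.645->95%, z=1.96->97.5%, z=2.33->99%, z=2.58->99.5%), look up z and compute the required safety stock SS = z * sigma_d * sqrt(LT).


From the table, SL = 95% corresponds to z = 1.645
sqrt(LT) = sqrt(11.1370) = 3.3372
SS = 1.645 * 41.8022 * 3.3372 = 229.4823

229.4823 units


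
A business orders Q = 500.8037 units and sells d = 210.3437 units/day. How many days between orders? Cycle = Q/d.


Cycle = 500.8037 / 210.3437 = 2.3809

2.3809 days


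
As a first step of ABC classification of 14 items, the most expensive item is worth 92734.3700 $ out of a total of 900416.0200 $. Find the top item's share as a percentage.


Top item = 92734.3700
Total = 900416.0200
Percentage = 92734.3700 / 900416.0200 * 100 = 10.2991

10.2991%


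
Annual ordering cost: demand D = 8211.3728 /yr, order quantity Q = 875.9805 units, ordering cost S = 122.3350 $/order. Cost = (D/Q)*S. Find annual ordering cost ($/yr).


Number of orders = D/Q = 9.3739
Cost = 9.3739 * 122.3350 = 1146.7587

1146.7587 $/yr


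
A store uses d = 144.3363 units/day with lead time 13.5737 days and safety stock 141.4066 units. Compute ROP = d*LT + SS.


d*LT = 144.3363 * 13.5737 = 1959.1776
ROP = 1959.1776 + 141.4066 = 2100.5842

2100.5842 units


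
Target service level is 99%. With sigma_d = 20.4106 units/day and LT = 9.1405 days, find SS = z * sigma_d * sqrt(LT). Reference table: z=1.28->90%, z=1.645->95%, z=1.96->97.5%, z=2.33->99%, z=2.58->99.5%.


From the table, SL = 99% corresponds to z = 2.33
sqrt(LT) = sqrt(9.1405) = 3.0233
SS = 2.33 * 20.4106 * 3.0233 = 143.7794

143.7794 units


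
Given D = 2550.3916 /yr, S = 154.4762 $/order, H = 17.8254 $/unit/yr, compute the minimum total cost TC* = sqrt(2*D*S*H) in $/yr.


2*D*S*H = 14045516.9025
TC* = sqrt(14045516.9025) = 3747.7349

3747.7349 $/yr


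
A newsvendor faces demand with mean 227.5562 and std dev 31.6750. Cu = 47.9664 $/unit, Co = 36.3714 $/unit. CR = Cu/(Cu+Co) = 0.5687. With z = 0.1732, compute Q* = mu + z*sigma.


CR = Cu/(Cu+Co) = 47.9664/(47.9664+36.3714) = 0.5687
z = 0.1732
Q* = 227.5562 + 0.1732 * 31.6750 = 233.0423

233.0423 units


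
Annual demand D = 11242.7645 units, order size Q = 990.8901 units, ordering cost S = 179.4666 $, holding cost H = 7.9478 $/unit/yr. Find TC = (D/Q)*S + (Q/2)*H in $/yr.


Ordering cost = D*S/Q = 2036.2508
Holding cost = Q*H/2 = 3937.6982
TC = 2036.2508 + 3937.6982 = 5973.9489

5973.9489 $/yr


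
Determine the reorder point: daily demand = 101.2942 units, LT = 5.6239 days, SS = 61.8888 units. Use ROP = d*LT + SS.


d*LT = 101.2942 * 5.6239 = 569.6685
ROP = 569.6685 + 61.8888 = 631.5573

631.5573 units


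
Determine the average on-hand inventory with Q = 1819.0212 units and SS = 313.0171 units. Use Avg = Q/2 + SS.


Q/2 = 909.5106
Avg = 909.5106 + 313.0171 = 1222.5277

1222.5277 units


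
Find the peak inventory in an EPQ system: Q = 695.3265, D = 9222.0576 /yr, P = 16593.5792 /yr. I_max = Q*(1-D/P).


D/P = 0.5558
1 - D/P = 0.4442
I_max = 695.3265 * 0.4442 = 308.8914

308.8914 units


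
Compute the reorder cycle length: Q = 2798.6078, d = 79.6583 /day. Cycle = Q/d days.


Cycle = 2798.6078 / 79.6583 = 35.1327

35.1327 days


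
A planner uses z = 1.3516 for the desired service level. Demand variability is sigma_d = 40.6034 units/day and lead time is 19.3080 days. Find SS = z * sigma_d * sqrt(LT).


sqrt(LT) = sqrt(19.3080) = 4.3941
SS = 1.3516 * 40.6034 * 4.3941 = 241.1455

241.1455 units


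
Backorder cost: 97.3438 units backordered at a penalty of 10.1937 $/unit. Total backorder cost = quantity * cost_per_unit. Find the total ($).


Total = 97.3438 * 10.1937 = 992.2935

992.2935 $


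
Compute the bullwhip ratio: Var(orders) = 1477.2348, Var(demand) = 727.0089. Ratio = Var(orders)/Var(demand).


BW = 1477.2348 / 727.0089 = 2.0319

2.0319


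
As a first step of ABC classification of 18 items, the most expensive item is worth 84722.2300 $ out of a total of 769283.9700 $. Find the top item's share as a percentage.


Top item = 84722.2300
Total = 769283.9700
Percentage = 84722.2300 / 769283.9700 * 100 = 11.0131

11.0131%


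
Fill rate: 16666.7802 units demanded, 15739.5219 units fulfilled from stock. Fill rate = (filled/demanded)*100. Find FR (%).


FR = 15739.5219 / 16666.7802 * 100 = 94.4365

94.4365%


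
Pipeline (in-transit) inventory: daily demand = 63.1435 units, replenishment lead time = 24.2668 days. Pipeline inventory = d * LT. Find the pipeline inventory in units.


Pipeline = 63.1435 * 24.2668 = 1532.2907

1532.2907 units


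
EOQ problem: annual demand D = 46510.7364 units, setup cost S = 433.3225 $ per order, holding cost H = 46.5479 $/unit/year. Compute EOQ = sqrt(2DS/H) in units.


2*D*S = 2 * 46510.7364 * 433.3225 = 40308297.1474
2*D*S/H = 865953.0752
EOQ = sqrt(865953.0752) = 930.5660

930.5660 units


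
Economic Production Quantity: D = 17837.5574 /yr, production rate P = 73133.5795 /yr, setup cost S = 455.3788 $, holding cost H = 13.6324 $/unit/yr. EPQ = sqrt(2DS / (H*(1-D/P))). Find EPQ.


1 - D/P = 1 - 0.2439 = 0.7561
H*(1-D/P) = 10.3074
2DS = 16245690.9675
EPQ = sqrt(1576118.2846) = 1255.4355

1255.4355 units


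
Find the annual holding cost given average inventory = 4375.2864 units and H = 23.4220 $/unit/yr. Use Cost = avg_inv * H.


Cost = 4375.2864 * 23.4220 = 102477.9581

102477.9581 $/yr


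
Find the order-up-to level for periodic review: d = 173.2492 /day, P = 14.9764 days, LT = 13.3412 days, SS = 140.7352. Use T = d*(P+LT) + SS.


P + LT = 28.3176
d*(P+LT) = 173.2492 * 28.3176 = 4906.0015
T = 4906.0015 + 140.7352 = 5046.7367

5046.7367 units


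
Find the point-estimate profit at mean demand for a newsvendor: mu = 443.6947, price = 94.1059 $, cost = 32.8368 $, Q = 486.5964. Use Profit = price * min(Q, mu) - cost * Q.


Sales at mu = min(486.5964, 443.6947) = 443.6947
Revenue = 94.1059 * 443.6947 = 41754.2891
Total cost = 32.8368 * 486.5964 = 15978.2687
Profit = 41754.2891 - 15978.2687 = 25776.0204

25776.0204 $


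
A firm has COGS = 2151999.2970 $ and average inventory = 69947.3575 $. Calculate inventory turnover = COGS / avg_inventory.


Turnover = 2151999.2970 / 69947.3575 = 30.7660

30.7660


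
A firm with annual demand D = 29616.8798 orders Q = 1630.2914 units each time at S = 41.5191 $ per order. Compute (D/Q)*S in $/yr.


Number of orders = D/Q = 18.1666
Cost = 18.1666 * 41.5191 = 754.2616

754.2616 $/yr


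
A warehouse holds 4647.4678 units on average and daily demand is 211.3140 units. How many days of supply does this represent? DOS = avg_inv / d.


DOS = 4647.4678 / 211.3140 = 21.9932

21.9932 days


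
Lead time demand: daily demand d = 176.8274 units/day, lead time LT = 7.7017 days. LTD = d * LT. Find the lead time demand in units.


LTD = 176.8274 * 7.7017 = 1361.8716

1361.8716 units


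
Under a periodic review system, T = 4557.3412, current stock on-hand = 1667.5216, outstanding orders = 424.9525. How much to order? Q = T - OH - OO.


Inventory position = OH + OO = 1667.5216 + 424.9525 = 2092.4741
Q = 4557.3412 - 2092.4741 = 2464.8671

2464.8671 units


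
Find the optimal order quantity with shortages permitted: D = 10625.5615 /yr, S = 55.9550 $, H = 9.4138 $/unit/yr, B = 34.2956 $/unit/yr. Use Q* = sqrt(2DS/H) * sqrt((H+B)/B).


sqrt(2DS/H) = 355.4086
sqrt((H+B)/B) = 1.1289
Q* = 355.4086 * 1.1289 = 401.2325

401.2325 units


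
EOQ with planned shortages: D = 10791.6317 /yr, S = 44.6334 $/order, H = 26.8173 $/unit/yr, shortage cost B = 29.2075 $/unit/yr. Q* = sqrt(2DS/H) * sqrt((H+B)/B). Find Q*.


sqrt(2DS/H) = 189.5313
sqrt((H+B)/B) = 1.3850
Q* = 189.5313 * 1.3850 = 262.4968

262.4968 units


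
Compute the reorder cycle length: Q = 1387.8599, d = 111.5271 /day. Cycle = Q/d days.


Cycle = 1387.8599 / 111.5271 = 12.4441

12.4441 days


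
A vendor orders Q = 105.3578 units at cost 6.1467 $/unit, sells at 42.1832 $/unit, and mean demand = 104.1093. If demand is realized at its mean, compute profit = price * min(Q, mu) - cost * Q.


Sales at mu = min(105.3578, 104.1093) = 104.1093
Revenue = 42.1832 * 104.1093 = 4391.6634
Total cost = 6.1467 * 105.3578 = 647.6028
Profit = 4391.6634 - 647.6028 = 3744.0606

3744.0606 $


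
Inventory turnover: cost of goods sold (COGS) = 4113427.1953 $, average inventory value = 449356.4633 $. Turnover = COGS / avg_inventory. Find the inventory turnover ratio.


Turnover = 4113427.1953 / 449356.4633 = 9.1540

9.1540


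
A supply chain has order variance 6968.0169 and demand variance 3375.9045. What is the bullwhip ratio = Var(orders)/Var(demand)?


BW = 6968.0169 / 3375.9045 = 2.0640

2.0640


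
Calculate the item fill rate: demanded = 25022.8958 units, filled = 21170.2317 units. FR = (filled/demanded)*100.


FR = 21170.2317 / 25022.8958 * 100 = 84.6034

84.6034%


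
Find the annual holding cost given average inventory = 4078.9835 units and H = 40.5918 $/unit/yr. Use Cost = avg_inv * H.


Cost = 4078.9835 * 40.5918 = 165573.2824

165573.2824 $/yr


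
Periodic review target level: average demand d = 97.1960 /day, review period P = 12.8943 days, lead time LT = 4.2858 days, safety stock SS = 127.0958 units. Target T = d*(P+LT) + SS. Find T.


P + LT = 17.1801
d*(P+LT) = 97.1960 * 17.1801 = 1669.8370
T = 1669.8370 + 127.0958 = 1796.9328

1796.9328 units


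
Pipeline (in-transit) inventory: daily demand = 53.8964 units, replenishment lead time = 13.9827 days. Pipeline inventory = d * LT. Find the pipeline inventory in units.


Pipeline = 53.8964 * 13.9827 = 753.6172

753.6172 units


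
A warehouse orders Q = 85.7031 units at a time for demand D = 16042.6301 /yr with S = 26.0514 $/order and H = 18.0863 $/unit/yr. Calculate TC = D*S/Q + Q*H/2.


Ordering cost = D*S/Q = 4876.5211
Holding cost = Q*H/2 = 775.0260
TC = 4876.5211 + 775.0260 = 5651.5471

5651.5471 $/yr


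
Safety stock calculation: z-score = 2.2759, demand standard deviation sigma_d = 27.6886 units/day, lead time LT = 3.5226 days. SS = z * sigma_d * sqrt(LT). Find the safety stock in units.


sqrt(LT) = sqrt(3.5226) = 1.8769
SS = 2.2759 * 27.6886 * 1.8769 = 118.2731

118.2731 units


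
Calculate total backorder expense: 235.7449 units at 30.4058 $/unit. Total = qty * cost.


Total = 235.7449 * 30.4058 = 7168.0123

7168.0123 $
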